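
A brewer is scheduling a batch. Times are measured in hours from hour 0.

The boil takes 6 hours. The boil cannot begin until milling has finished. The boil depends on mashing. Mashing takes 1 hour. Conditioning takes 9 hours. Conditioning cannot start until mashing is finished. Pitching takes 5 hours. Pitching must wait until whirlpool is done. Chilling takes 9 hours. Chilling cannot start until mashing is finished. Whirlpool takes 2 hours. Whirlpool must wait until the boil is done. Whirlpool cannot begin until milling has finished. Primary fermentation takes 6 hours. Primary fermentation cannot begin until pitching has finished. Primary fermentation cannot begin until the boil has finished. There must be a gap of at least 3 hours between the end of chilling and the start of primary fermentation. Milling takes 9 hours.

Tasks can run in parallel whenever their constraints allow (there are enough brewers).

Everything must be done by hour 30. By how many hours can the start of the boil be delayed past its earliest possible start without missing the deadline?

2

Nothing blocks mashing, so it runs from hour 0 to hour 1.
Nothing blocks milling, so it runs from hour 0 to hour 9.
The boil has to wait for milling (finishes hour 9); mashing (finishes hour 1). The latest of these is hour 9, so the boil runs hour 9 to 9 + 6 = hour 15.

Working backward from the deadline:
Primary fermentation must finish by hour 30; it takes 6 hours, so it must start by 30 − 6 = hour 24.
Pitching must finish before primary fermentation (must start by hour 24). With a 5-hour duration, pitching must start by 24 − 5 = hour 19.
Whirlpool has to be done before pitching (must start by hour 19). That means finishing by hour 19, i.e. starting by 19 − 2 = hour 17.
The boil must finish in time for whirlpool (must start by hour 17); primary fermentation (must start by hour 24). The tightest is hour 17, so the boil must start by 17 − 6 = hour 11.
So the boil can start as early as hour 9 and as late as hour 11, giving 11 − 9 = 2 hours of slack.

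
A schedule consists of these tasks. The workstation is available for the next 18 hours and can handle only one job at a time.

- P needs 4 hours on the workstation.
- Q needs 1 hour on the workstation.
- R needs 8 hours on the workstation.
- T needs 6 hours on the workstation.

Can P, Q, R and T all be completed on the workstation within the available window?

No

Running back to back, the jobs need 4 + 1 + 8 + 6 = 19 hours on the workstation.
Since 19 > 18, they cannot all fit.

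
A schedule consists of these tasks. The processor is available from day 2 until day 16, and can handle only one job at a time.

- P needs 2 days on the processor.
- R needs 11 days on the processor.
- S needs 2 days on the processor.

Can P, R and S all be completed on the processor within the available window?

No

The processor window is 16 − 2 = 14 days.
Running back to back, the jobs need 2 + 11 + 2 = 15 days on the processor.
Since 15 > 14, they cannot all fit.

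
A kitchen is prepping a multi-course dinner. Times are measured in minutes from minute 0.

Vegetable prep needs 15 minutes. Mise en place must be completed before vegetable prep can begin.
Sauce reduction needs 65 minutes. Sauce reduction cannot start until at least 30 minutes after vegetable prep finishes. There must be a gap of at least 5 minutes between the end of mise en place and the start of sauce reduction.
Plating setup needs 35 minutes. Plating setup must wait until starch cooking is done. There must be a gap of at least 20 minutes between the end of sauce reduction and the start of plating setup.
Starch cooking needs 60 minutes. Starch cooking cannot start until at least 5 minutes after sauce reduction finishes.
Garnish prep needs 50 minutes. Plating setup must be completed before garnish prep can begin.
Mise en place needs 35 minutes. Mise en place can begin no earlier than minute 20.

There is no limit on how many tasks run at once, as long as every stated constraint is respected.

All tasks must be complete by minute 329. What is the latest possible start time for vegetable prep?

69

Garnish prep has no dependents, so it just needs to finish by minute 329. Starting by 329 − 50 = minute 279 achieves that.
Plating setup feeds into garnish prep (must start by minute 279); so plating setup must finish by minute 279 and therefore start by minute 244.
Since plating setup (must start by minute 244) depends on it, starch cooking must finish by minute 244. Backing off its 60-minute duration gives a latest start of minute 184.
For sauce reduction: starch cooking (must start by minute 184, minus 5-minute gap → minute 179); plating setup (must start by minute 244, minus 20-minute gap → minute 224). The most restrictive is minute 179; with a 65-minute duration, sauce reduction must start by minute 114.
Vegetable prep must finish before sauce reduction (must start by minute 114, minus 30-minute gap → minute 84). With a 15-minute duration, vegetable prep must start by 84 − 15 = minute 69.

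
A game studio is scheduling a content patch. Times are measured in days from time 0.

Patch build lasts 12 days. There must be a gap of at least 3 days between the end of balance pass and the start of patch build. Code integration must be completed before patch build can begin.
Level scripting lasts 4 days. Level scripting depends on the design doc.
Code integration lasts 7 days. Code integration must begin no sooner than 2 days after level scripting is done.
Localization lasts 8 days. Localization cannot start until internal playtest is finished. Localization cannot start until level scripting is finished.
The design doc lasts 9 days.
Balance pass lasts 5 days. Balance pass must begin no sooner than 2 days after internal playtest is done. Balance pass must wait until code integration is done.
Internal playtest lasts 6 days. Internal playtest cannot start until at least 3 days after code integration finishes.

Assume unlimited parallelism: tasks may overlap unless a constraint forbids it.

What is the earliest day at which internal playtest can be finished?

31

Nothing blocks the design doc, so it runs from day 0 to day 9.
After the design doc (finishes day 9), level scripting can start at day 9 and finishes at day 13.
Code integration waits on level scripting (finishes day 13, plus 2-day gap → day 15), so it starts at day 15 and finishes at 15 + 7 = day 22.
Internal playtest waits on code integration (finishes day 22, plus 3-day gap → day 25), so it starts at day 25 and finishes at 25 + 6 = day 31.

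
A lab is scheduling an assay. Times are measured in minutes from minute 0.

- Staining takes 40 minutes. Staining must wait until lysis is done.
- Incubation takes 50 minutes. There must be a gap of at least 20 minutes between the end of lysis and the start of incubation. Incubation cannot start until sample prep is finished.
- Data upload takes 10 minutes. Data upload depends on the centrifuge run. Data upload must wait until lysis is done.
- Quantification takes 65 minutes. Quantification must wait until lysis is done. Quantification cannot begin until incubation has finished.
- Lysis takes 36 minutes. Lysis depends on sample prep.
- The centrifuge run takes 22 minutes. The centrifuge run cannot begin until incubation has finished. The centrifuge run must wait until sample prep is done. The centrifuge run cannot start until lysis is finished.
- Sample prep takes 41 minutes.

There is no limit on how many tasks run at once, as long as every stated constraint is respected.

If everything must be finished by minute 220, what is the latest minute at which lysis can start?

49

Data upload has no dependents, so it just needs to finish by minute 220. Starting by 220 − 10 = minute 210 achieves that.
The centrifuge run has to be done before data upload (must start by minute 210). That means finishing by minute 210, i.e. starting by 210 − 22 = minute 188.
Quantification must finish by minute 220; it takes 65 minutes, so it must start by 220 − 65 = minute 155.
Incubation must finish in time for the centrifuge run (must start by minute 188); quantification (must start by minute 155). The tightest is minute 155, so incubation must start by 155 − 50 = minute 105.
Staining has no dependents, so it just needs to finish by minute 220. Starting by 220 − 40 = minute 180 achieves that.
For lysis: incubation (must start by minute 105, minus 20-minute gap → minute 85); the centrifuge run (must start by minute 188); staining (must start by minute 180); quantification (must start by minute 155); data upload (must start by minute 210). The most restrictive is minute 85; with a 36-minute duration, lysis must start by minute 49.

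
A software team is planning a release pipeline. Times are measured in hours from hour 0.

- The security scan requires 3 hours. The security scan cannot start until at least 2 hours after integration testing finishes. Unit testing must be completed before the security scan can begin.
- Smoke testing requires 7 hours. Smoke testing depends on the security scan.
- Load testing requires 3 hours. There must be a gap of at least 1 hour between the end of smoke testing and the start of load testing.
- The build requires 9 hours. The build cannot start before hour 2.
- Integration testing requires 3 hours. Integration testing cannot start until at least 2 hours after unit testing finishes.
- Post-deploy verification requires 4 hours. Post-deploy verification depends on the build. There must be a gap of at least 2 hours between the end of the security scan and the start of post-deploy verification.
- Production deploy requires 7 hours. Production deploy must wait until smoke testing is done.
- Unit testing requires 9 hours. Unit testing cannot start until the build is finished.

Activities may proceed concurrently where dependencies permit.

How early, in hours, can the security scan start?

27

The build waits on its own release at hour 2, so it starts at hour 2 and finishes at 2 + 9 = hour 11.
Unit testing waits on the build (finishes hour 11), so it starts at hour 11 and finishes at 11 + 9 = hour 20.
Integration testing waits on unit testing (finishes hour 20, plus 2-hour gap → hour 22), so it starts at hour 22 and finishes at 22 + 3 = hour 25.
The security scan waits on integration testing (finishes hour 25, plus 2-hour gap → hour 27); unit testing (finishes hour 20). The latest of these is hour 27, which is the earliest the security scan can start.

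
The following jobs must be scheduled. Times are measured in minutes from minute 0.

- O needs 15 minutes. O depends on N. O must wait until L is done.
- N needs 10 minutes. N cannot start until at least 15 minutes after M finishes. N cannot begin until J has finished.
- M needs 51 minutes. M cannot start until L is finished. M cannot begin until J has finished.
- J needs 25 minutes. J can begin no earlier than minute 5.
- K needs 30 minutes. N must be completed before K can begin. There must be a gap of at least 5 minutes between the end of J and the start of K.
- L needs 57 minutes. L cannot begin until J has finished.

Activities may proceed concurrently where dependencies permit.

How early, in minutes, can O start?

163

J waits on its own release at minute 5, so it starts at minute 5 and finishes at 5 + 25 = minute 30.
L waits on J (finishes minute 30), so it starts at minute 30 and finishes at 30 + 57 = minute 87.
M has to wait for L (finishes minute 87); J (finishes minute 30). The latest of these is minute 87, so M runs minute 87 to 87 + 51 = minute 138.
For N: M (finishes minute 138, plus 15-minute gap → minute 153); J (finishes minute 30). Taking the maximum gives a start of minute 153, and it finishes at 153 + 10 = minute 163.
O waits on N (finishes minute 163); L (finishes minute 87). The latest of these is minute 163, which is the earliest O can start.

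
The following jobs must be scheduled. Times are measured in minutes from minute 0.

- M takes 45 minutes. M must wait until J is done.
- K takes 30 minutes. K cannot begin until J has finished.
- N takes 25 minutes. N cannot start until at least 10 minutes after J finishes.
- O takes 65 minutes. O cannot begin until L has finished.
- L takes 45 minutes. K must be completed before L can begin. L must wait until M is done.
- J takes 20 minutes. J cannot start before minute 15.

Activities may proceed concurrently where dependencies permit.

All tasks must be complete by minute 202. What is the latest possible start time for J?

27

To finish by minute 202, O (duration 65) must start no later than minute 137.
L must finish before O (must start by minute 137). With a 45-minute duration, L must start by 137 − 45 = minute 92.
Since L (must start by minute 92) depends on it, K must finish by minute 92. Backing off its 30-minute duration gives a latest start of minute 62.
M has to be done before L (must start by minute 92). That means finishing by minute 92, i.e. starting by 92 − 45 = minute 47.
N must finish by minute 202; it takes 25 minutes, so it must start by 202 − 25 = minute 177.
J must finish in time for K (must start by minute 62); M (must start by minute 47); N (must start by minute 177, minus 10-minute gap → minute 167). The tightest is minute 47, so J must start by 47 − 20 = minute 27.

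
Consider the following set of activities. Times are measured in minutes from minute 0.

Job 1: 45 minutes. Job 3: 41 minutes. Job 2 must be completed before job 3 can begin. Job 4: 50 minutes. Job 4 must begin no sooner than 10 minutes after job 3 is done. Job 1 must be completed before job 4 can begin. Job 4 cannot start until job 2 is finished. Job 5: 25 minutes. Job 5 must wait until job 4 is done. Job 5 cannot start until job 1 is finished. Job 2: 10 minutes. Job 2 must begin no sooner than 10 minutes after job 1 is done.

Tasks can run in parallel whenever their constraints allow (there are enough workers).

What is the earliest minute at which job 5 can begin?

166

Nothing blocks job 1, so it runs from minute 0 to minute 45.
Job 2 cannot begin until job 1 (finishes minute 45, plus 10-minute gap → minute 55). It runs from minute 55 to 55 + 10 = minute 65.
After job 2 (finishes minute 65), job 3 can start at minute 65 and finishes at minute 106.
For job 4: job 3 (finishes minute 106, plus 10-minute gap → minute 116); job 1 (finishes minute 45); job 2 (finishes minute 65). Taking the maximum gives a start of minute 116, and it finishes at 116 + 50 = minute 166.
Job 5 waits on job 4 (finishes minute 166); job 1 (finishes minute 45). The latest of these is minute 166, which is the earliest job 5 can start.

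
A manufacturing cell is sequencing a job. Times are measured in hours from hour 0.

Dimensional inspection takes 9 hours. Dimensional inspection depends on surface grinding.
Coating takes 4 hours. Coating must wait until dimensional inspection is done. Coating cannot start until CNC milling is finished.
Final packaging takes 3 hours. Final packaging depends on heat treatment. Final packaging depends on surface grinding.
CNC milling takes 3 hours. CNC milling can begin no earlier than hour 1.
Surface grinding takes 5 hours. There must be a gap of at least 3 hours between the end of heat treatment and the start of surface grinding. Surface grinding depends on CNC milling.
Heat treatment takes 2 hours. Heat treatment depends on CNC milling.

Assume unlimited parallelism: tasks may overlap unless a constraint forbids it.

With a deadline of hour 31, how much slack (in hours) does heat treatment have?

4

After its own release at hour 1, CNC milling can start at hour 1 and finishes at hour 4.
After CNC milling (finishes hour 4), heat treatment can start at hour 4 and finishes at hour 6.

Working backward from the deadline:
Coating must finish by hour 31; it takes 4 hours, so it must start by 31 − 4 = hour 27.
Since coating (must start by hour 27) depends on it, dimensional inspection must finish by hour 27. Backing off its 9-hour duration gives a latest start of hour 18.
Nothing follows final packaging; the deadline of hour 31 is its only limit. It must start by 31 − 3 = hour 28.
For surface grinding: dimensional inspection (must start by hour 18); final packaging (must start by hour 28). The most restrictive is hour 18; with a 5-hour duration, surface grinding must start by hour 13.
Heat treatment feeds surface grinding (must start by hour 13, minus 3-hour gap → hour 10); final packaging (must start by hour 28). Taking the minimum, heat treatment must finish by hour 10 and start by 10 − 2 = hour 8.
So heat treatment can start as early as hour 4 and as late as hour 8, giving 8 − 4 = 4 hours of slack.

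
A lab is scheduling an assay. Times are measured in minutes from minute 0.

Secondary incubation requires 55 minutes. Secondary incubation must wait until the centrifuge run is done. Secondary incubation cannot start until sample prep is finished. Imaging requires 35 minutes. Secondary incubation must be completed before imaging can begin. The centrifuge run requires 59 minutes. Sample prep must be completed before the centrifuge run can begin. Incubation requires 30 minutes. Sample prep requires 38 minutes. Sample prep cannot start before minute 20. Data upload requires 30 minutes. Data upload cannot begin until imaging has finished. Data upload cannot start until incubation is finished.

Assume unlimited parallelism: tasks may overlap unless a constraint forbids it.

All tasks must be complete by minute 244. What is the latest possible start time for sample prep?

27

Nothing follows data upload; the deadline of minute 244 is its only limit. It must start by 244 − 30 = minute 214.
Imaging feeds into data upload (must start by minute 214); so imaging must finish by minute 214 and therefore start by minute 179.
Since imaging (must start by minute 179) depends on it, secondary incubation must finish by minute 179. Backing off its 55-minute duration gives a latest start of minute 124.
Since secondary incubation (must start by minute 124) depends on it, the centrifuge run must finish by minute 124. Backing off its 59-minute duration gives a latest start of minute 65.
For sample prep: the centrifuge run (must start by minute 65); secondary incubation (must start by minute 124). The most restrictive is minute 65; with a 38-minute duration, sample prep must start by minute 27.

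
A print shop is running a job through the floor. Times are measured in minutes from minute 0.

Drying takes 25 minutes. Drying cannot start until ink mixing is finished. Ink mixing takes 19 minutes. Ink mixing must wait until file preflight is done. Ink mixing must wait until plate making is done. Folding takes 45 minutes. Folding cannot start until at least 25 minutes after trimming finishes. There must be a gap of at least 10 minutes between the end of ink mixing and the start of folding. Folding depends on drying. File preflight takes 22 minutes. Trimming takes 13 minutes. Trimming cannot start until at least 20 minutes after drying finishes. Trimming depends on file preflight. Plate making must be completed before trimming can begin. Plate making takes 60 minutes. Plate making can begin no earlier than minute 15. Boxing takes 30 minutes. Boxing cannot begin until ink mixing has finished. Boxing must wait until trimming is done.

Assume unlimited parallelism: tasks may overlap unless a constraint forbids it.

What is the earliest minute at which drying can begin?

Plate making cannot begin until its own release at minute 15. It runs from minute 15 to 15 + 60 = minute 75.
Nothing blocks file preflight, so it runs from minute 0 to minute 22.
For ink mixing: file preflight (finishes minute 22); plate making (finishes minute 75). Taking the maximum gives a start of minute 75, and it finishes at 75 + 19 = minute 94.
Drying waits on ink mixing (finishes minute 94), so the earliest it can start is minute 94.

94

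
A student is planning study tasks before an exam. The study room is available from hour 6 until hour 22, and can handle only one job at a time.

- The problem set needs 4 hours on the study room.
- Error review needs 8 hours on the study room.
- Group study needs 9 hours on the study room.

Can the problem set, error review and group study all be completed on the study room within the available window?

The study room window is 22 − 6 = 16 hours.
Running back to back, the jobs need 4 + 8 + 9 = 21 hours on the study room.
Since 21 > 16, they cannot all fit.

No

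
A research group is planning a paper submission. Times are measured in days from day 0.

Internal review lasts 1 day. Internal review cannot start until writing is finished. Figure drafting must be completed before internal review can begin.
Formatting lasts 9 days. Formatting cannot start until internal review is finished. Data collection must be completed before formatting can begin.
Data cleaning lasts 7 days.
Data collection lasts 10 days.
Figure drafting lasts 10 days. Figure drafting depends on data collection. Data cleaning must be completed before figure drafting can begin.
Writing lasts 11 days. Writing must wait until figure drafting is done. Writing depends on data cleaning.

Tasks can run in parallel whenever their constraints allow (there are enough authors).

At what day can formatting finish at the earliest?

41

Data cleaning can start immediately at day 0; it finishes at day 7.
Nothing blocks data collection, so it runs from day 0 to day 10.
Figure drafting cannot start until data collection (finishes day 10); data cleaning (finishes day 7). The controlling bound is day 10, so figure drafting finishes at 10 + 10 = day 20.
Writing cannot start until figure drafting (finishes day 20); data cleaning (finishes day 7). The controlling bound is day 20, so writing finishes at 20 + 11 = day 31.
Internal review cannot start until writing (finishes day 31); figure drafting (finishes day 20). The controlling bound is day 31, so internal review finishes at 31 + 1 = day 32.
Formatting has to wait for internal review (finishes day 32); data collection (finishes day 10). The latest of these is day 32, so formatting runs day 32 to 32 + 9 = day 41.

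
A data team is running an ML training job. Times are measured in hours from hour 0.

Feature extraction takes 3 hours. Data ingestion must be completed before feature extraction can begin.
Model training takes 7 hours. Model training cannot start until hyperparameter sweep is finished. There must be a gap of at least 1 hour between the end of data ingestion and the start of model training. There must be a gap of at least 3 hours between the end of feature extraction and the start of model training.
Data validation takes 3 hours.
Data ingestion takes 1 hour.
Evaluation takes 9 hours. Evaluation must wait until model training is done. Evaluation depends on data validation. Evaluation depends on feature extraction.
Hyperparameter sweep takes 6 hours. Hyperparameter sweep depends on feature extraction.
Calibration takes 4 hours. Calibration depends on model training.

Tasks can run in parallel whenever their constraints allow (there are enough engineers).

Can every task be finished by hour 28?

Nothing blocks data validation, so it runs from hour 0 to hour 3.
Data ingestion has no prerequisites, so it starts at hour 0 and finishes at hour 1.
Feature extraction cannot begin until data ingestion (finishes hour 1). It runs from hour 1 to 1 + 3 = hour 4.
Hyperparameter sweep waits on feature extraction (finishes hour 4), so it starts at hour 4 and finishes at 4 + 6 = hour 10.
Model training has to wait for hyperparameter sweep (finishes hour 10); data ingestion (finishes hour 1, plus 1-hour gap → hour 2); feature extraction (finishes hour 4, plus 3-hour gap → hour 7). The latest of these is hour 10, so model training runs hour 10 to 10 + 7 = hour 17.
After model training (finishes hour 17), calibration can start at hour 17 and finishes at hour 21.
Evaluation cannot start until model training (finishes hour 17); data validation (finishes hour 3); feature extraction (finishes hour 4). The controlling bound is hour 17, so evaluation finishes at 17 + 9 = hour 26.
Every task is finished by hour 26, which is no later than the deadline of 28, so the schedule is feasible.

Yes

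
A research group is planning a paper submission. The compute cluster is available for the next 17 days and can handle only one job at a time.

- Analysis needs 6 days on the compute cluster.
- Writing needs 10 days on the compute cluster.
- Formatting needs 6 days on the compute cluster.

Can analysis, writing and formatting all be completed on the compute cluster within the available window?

Running back to back, the jobs need 6 + 10 + 6 = 22 days on the compute cluster.
Since 22 > 17, they cannot all fit.

No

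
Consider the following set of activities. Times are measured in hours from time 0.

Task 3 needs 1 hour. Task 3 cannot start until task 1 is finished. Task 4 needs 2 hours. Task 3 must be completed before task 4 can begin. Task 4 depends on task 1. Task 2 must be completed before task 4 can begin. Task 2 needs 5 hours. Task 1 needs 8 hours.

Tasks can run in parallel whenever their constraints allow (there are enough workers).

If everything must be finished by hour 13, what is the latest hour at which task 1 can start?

Task 4 has no dependents, so it just needs to finish by hour 13. Starting by 13 − 2 = hour 11 achieves that.
Task 3 has to be done before task 4 (must start by hour 11). That means finishing by hour 11, i.e. starting by 11 − 1 = hour 10.
Task 1 feeds task 3 (must start by hour 10); task 4 (must start by hour 11). Taking the minimum, task 1 must finish by hour 10 and start by 10 − 8 = hour 2.

2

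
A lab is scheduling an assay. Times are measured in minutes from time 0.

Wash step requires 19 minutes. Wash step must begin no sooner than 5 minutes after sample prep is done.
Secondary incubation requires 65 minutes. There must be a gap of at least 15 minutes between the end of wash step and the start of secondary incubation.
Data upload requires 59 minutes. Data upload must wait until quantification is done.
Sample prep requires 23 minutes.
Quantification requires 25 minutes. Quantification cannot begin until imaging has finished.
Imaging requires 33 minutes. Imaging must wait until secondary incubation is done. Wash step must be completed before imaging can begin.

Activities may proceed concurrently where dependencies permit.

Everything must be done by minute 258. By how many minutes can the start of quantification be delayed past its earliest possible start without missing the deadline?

14

Sample prep can start immediately at minute 0; it finishes at minute 23.
Wash step cannot begin until sample prep (finishes minute 23, plus 5-minute gap → minute 28). It runs from minute 28 to 28 + 19 = minute 47.
After wash step (finishes minute 47, plus 15-minute gap → minute 62), secondary incubation can start at minute 62 and finishes at minute 127.
Imaging has to wait for secondary incubation (finishes minute 127); wash step (finishes minute 47). The latest of these is minute 127, so imaging runs minute 127 to 127 + 33 = minute 160.
After imaging (finishes minute 160), quantification can start at minute 160 and finishes at minute 185.

Working backward from the deadline:
Nothing follows data upload; the deadline of minute 258 is its only limit. It must start by 258 − 59 = minute 199.
Quantification feeds into data upload (must start by minute 199); so quantification must finish by minute 199 and therefore start by minute 174.
So quantification can start as early as minute 160 and as late as minute 174, giving 174 − 160 = 14 minutes of slack.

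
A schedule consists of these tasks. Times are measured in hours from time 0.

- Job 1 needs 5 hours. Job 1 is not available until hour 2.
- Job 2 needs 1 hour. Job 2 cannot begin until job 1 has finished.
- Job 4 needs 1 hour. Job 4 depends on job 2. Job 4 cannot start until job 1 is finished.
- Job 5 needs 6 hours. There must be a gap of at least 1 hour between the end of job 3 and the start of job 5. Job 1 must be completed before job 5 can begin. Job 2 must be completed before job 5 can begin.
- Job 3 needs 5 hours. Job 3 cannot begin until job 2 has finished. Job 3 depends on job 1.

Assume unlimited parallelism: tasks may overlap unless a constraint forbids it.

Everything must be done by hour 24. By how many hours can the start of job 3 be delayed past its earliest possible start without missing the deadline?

4

After its own release at hour 2, job 1 can start at hour 2 and finishes at hour 7.
Job 2 cannot begin until job 1 (finishes hour 7). It runs from hour 7 to 7 + 1 = hour 8.
Job 3 cannot start until job 2 (finishes hour 8); job 1 (finishes hour 7). The controlling bound is hour 8, so job 3 finishes at 8 + 5 = hour 13.

Working backward from the deadline:
Job 5 must finish by hour 24; it takes 6 hours, so it must start by 24 − 6 = hour 18.
Since job 5 (must start by hour 18, minus 1-hour gap → hour 17) depends on it, job 3 must finish by hour 17. Backing off its 5-hour duration gives a latest start of hour 12.
So job 3 can start as early as hour 8 and as late as hour 12, giving 12 − 8 = 4 hours of slack.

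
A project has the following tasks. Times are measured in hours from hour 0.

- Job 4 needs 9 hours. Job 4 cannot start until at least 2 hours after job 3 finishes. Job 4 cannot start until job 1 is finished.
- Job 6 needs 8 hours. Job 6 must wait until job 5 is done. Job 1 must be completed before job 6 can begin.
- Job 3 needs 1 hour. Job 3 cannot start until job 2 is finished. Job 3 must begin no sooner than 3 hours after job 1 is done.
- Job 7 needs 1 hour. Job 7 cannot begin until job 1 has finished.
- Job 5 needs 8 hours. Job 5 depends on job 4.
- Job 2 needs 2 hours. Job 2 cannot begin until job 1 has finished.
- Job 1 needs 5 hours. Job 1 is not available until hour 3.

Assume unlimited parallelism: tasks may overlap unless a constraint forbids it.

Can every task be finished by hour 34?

After its own release at hour 3, job 1 can start at hour 3 and finishes at hour 8.
After job 1 (finishes hour 8), job 7 can start at hour 8 and finishes at hour 9.
Job 2 cannot begin until job 1 (finishes hour 8). It runs from hour 8 to 8 + 2 = hour 10.
Job 3 needs all of job 2 (finishes hour 10); job 1 (finishes hour 8, plus 3-hour gap → hour 11). That puts its earliest start at hour 11; it finishes at 11 + 1 = hour 12.
Job 4 needs all of job 3 (finishes hour 12, plus 2-hour gap → hour 14); job 1 (finishes hour 8). That puts its earliest start at hour 14; it finishes at 14 + 9 = hour 23.
After job 4 (finishes hour 23), job 5 can start at hour 23 and finishes at hour 31.
Job 6 cannot start until job 5 (finishes hour 31); job 1 (finishes hour 8). The controlling bound is hour 31, so job 6 finishes at 31 + 8 = hour 39.
The earliest everything can be done is hour 39, which is after the deadline of 34, so it is not possible.

No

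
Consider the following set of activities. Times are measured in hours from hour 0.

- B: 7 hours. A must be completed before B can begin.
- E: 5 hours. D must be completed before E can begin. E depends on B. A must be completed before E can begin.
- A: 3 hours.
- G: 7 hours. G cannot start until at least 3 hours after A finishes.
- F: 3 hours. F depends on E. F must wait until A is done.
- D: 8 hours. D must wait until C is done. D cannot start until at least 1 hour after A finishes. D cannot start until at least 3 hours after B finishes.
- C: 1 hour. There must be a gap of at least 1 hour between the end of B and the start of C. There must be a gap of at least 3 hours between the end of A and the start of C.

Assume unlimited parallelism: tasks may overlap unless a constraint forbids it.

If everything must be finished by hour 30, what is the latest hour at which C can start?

F has no dependents, so it just needs to finish by hour 30. Starting by 30 − 3 = hour 27 achieves that.
E has to be done before F (must start by hour 27). That means finishing by hour 27, i.e. starting by 27 − 5 = hour 22.
Since E (must start by hour 22) depends on it, D must finish by hour 22. Backing off its 8-hour duration gives a latest start of hour 14.
C feeds into D (must start by hour 14); so C must finish by hour 14 and therefore start by hour 13.

13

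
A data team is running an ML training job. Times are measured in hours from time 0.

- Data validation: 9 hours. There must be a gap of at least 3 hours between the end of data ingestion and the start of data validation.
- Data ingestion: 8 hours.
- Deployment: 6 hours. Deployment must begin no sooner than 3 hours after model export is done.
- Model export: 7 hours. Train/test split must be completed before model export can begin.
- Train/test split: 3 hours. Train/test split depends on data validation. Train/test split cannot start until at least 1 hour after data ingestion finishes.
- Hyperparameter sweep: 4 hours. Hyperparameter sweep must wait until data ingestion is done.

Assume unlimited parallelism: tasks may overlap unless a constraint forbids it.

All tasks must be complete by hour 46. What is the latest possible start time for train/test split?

27

To finish by hour 46, deployment (duration 6) must start no later than hour 40.
Model export must finish before deployment (must start by hour 40, minus 3-hour gap → hour 37). With a 7-hour duration, model export must start by 37 − 7 = hour 30.
Since model export (must start by hour 30) depends on it, train/test split must finish by hour 30. Backing off its 3-hour duration gives a latest start of hour 27.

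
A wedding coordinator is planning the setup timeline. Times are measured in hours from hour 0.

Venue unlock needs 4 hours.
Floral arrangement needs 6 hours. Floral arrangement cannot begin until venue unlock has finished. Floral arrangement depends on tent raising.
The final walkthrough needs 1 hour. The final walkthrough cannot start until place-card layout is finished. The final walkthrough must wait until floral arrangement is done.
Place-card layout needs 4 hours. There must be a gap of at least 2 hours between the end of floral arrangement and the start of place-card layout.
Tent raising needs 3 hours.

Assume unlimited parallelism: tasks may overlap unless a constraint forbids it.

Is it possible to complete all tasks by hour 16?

Nothing blocks tent raising, so it runs from hour 0 to hour 3.
Venue unlock has no prerequisites, so it starts at hour 0 and finishes at hour 4.
Floral arrangement has to wait for venue unlock (finishes hour 4); tent raising (finishes hour 3). The latest of these is hour 4, so floral arrangement runs hour 4 to 4 + 6 = hour 10.
After floral arrangement (finishes hour 10, plus 2-hour gap → hour 12), place-card layout can start at hour 12 and finishes at hour 16.
The final walkthrough cannot start until place-card layout (finishes hour 16); floral arrangement (finishes hour 10). The controlling bound is hour 16, so the final walkthrough finishes at 16 + 1 = hour 17.
The earliest everything can be done is hour 17, which is after the deadline of 16, so it is not possible.

No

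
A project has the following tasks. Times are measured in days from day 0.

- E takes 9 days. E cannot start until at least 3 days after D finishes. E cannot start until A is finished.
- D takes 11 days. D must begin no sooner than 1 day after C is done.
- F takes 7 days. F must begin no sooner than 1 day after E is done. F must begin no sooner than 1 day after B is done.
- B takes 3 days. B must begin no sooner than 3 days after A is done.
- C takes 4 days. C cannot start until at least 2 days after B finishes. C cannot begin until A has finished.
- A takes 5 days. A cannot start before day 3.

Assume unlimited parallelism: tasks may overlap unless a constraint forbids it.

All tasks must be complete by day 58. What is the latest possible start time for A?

9

To finish by day 58, F (duration 7) must start no later than day 51.
E feeds into F (must start by day 51, minus 1-day gap → day 50); so E must finish by day 50 and therefore start by day 41.
D has to be done before E (must start by day 41, minus 3-day gap → day 38). That means finishing by day 38, i.e. starting by 38 − 11 = day 27.
C has to be done before D (must start by day 27, minus 1-day gap → day 26). That means finishing by day 26, i.e. starting by 26 − 4 = day 22.
B has several dependents: C (must start by day 22, minus 2-day gap → day 20); F (must start by day 51, minus 1-day gap → day 50). The earliest of those limits is day 20, so B must start by 20 − 3 = day 17.
A has several dependents: B (must start by day 17, minus 3-day gap → day 14); C (must start by day 22); E (must start by day 41). The earliest of those limits is day 14, so A must start by 14 − 5 = day 9.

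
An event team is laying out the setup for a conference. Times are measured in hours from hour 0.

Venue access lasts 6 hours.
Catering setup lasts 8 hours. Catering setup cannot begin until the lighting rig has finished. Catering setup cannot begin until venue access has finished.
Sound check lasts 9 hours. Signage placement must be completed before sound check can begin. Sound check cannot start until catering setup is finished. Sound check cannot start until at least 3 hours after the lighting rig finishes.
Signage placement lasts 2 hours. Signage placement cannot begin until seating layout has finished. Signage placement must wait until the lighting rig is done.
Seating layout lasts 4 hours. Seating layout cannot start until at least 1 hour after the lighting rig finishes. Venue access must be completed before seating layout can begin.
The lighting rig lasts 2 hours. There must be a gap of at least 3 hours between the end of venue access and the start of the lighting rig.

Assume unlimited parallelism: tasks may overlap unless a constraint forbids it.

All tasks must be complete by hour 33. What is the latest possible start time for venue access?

5

Sound check has no dependents, so it just needs to finish by hour 33. Starting by 33 − 9 = hour 24 achieves that.
Signage placement must finish before sound check (must start by hour 24). With a 2-hour duration, signage placement must start by 24 − 2 = hour 22.
Seating layout feeds into signage placement (must start by hour 22); so seating layout must finish by hour 22 and therefore start by hour 18.
Catering setup must finish before sound check (must start by hour 24). With an 8-hour duration, catering setup must start by 24 − 8 = hour 16.
The lighting rig has several dependents: seating layout (must start by hour 18, minus 1-hour gap → hour 17); signage placement (must start by hour 22); catering setup (must start by hour 16); sound check (must start by hour 24, minus 3-hour gap → hour 21). The earliest of those limits is hour 16, so the lighting rig must start by 16 − 2 = hour 14.
For venue access: the lighting rig (must start by hour 14, minus 3-hour gap → hour 11); seating layout (must start by hour 18); catering setup (must start by hour 16). The most restrictive is hour 11; with a 6-hour duration, venue access must start by hour 5.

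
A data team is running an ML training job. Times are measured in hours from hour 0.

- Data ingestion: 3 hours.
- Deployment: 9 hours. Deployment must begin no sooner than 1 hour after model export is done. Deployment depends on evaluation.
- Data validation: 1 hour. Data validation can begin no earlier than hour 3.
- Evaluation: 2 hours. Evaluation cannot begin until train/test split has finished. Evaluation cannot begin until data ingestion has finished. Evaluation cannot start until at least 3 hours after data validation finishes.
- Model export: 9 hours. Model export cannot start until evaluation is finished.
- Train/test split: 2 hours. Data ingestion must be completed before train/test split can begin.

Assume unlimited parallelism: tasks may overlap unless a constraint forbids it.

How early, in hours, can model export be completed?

Data validation cannot begin until its own release at hour 3. It runs from hour 3 to 3 + 1 = hour 4.
Data ingestion can start immediately at hour 0; it finishes at hour 3.
After data ingestion (finishes hour 3), train/test split can start at hour 3 and finishes at hour 5.
Evaluation has to wait for train/test split (finishes hour 5); data ingestion (finishes hour 3); data validation (finishes hour 4, plus 3-hour gap → hour 7). The latest of these is hour 7, so evaluation runs hour 7 to 7 + 2 = hour 9.
Model export cannot begin until evaluation (finishes hour 9). It runs from hour 9 to 9 + 9 = hour 18.

18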